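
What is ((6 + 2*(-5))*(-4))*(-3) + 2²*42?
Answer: 120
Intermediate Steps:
((6 + 2*(-5))*(-4))*(-3) + 2²*42 = ((6 - 10)*(-4))*(-3) + 4*42 = -4*(-4)*(-3) + 168 = 16*(-3) + 168 = -48 + 168 = 120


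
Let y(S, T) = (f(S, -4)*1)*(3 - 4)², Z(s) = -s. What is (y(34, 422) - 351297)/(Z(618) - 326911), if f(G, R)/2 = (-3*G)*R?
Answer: 350481/327529 ≈ 1.0701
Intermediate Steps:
f(G, R) = -6*G*R (f(G, R) = 2*((-3*G)*R) = 2*(-3*G*R) = -6*G*R)
y(S, T) = 24*S (y(S, T) = (-6*S*(-4)*1)*(3 - 4)² = ((24*S)*1)*(-1)² = (24*S)*1 = 24*S)
(y(34, 422) - 351297)/(Z(618) - 326911) = (24*34 - 351297)/(-1*618 - 326911) = (816 - 351297)/(-618 - 326911) = -350481/(-327529) = -350481*(-1/327529) = 350481/327529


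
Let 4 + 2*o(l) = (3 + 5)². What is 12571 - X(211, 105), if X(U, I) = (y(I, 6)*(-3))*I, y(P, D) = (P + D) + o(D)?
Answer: 56986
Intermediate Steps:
o(l) = 30 (o(l) = -2 + (3 + 5)²/2 = -2 + (½)*8² = -2 + (½)*64 = -2 + 32 = 30)
y(P, D) = 30 + D + P (y(P, D) = (P + D) + 30 = (D + P) + 30 = 30 + D + P)
X(U, I) = I*(-108 - 3*I) (X(U, I) = ((30 + 6 + I)*(-3))*I = ((36 + I)*(-3))*I = (-108 - 3*I)*I = I*(-108 - 3*I))
12571 - X(211, 105) = 12571 - (-3)*105*(36 + 105) = 12571 - (-3)*105*141 = 12571 - 1*(-44415) = 12571 + 44415 = 56986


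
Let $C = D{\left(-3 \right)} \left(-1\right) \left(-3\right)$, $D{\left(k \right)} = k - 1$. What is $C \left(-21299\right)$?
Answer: $255588$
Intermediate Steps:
$D{\left(k \right)} = -1 + k$ ($D{\left(k \right)} = k - 1 = -1 + k$)
$C = -12$ ($C = \left(-1 - 3\right) \left(-1\right) \left(-3\right) = \left(-4\right) \left(-1\right) \left(-3\right) = 4 \left(-3\right) = -12$)
$C \left(-21299\right) = \left(-12\right) \left(-21299\right) = 255588$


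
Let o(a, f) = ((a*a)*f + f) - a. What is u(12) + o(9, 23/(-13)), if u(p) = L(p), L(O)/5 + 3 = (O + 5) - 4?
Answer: -1353/13 ≈ -104.08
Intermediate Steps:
L(O) = -10 + 5*O (L(O) = -15 + 5*((O + 5) - 4) = -15 + 5*((5 + O) - 4) = -15 + 5*(1 + O) = -15 + (5 + 5*O) = -10 + 5*O)
o(a, f) = f - a + f*a² (o(a, f) = (a²*f + f) - a = (f*a² + f) - a = (f + f*a²) - a = f - a + f*a²)
u(p) = -10 + 5*p
u(12) + o(9, 23/(-13)) = (-10 + 5*12) + (23/(-13) - 1*9 + (23/(-13))*9²) = (-10 + 60) + (23*(-1/13) - 9 + (23*(-1/13))*81) = 50 + (-23/13 - 9 - 23/13*81) = 50 + (-23/13 - 9 - 1863/13) = 50 - 2003/13 = -1353/13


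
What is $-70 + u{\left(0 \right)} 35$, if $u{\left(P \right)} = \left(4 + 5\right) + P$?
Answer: $245$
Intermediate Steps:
$u{\left(P \right)} = 9 + P$
$-70 + u{\left(0 \right)} 35 = -70 + \left(9 + 0\right) 35 = -70 + 9 \cdot 35 = -70 + 315 = 245$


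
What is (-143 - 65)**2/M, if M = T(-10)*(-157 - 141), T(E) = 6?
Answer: -10816/447 ≈ -24.197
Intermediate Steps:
M = -1788 (M = 6*(-157 - 141) = 6*(-298) = -1788)
(-143 - 65)**2/M = (-143 - 65)**2/(-1788) = (-208)**2*(-1/1788) = 43264*(-1/1788) = -10816/447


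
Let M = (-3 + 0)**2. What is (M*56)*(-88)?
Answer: -44352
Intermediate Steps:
M = 9 (M = (-3)**2 = 9)
(M*56)*(-88) = (9*56)*(-88) = 504*(-88) = -44352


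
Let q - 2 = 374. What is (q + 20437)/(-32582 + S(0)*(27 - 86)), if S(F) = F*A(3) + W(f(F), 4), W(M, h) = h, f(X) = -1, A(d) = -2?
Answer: -20813/32818 ≈ -0.63419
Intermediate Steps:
q = 376 (q = 2 + 374 = 376)
S(F) = 4 - 2*F (S(F) = F*(-2) + 4 = -2*F + 4 = 4 - 2*F)
(q + 20437)/(-32582 + S(0)*(27 - 86)) = (376 + 20437)/(-32582 + (4 - 2*0)*(27 - 86)) = 20813/(-32582 + (4 + 0)*(-59)) = 20813/(-32582 + 4*(-59)) = 20813/(-32582 - 236) = 20813/(-32818) = 20813*(-1/32818) = -20813/32818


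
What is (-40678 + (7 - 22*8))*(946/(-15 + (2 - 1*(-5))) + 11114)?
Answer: -1796573601/4 ≈ -4.4914e+8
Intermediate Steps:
(-40678 + (7 - 22*8))*(946/(-15 + (2 - 1*(-5))) + 11114) = (-40678 + (7 - 176))*(946/(-15 + (2 + 5)) + 11114) = (-40678 - 169)*(946/(-15 + 7) + 11114) = -40847*(946/(-8) + 11114) = -40847*(-⅛*946 + 11114) = -40847*(-473/4 + 11114) = -40847*43983/4 = -1796573601/4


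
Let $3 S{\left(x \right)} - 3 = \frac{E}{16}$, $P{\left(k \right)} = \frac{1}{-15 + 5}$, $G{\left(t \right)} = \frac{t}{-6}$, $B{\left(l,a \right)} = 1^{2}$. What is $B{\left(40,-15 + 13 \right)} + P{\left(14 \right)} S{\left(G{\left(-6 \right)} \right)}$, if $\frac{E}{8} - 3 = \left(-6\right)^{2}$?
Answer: $\frac{1}{4} \approx 0.25$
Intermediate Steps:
$E = 312$ ($E = 24 + 8 \left(-6\right)^{2} = 24 + 8 \cdot 36 = 24 + 288 = 312$)
$B{\left(l,a \right)} = 1$
$G{\left(t \right)} = - \frac{t}{6}$ ($G{\left(t \right)} = t \left(- \frac{1}{6}\right) = - \frac{t}{6}$)
$P{\left(k \right)} = - \frac{1}{10}$ ($P{\left(k \right)} = \frac{1}{-10} = - \frac{1}{10}$)
$S{\left(x \right)} = \frac{15}{2}$ ($S{\left(x \right)} = 1 + \frac{312 \cdot \frac{1}{16}}{3} = 1 + \frac{1}{3} \cdot \frac{39}{2} = 1 + \frac{13}{2} = \frac{15}{2}$)
$B{\left(40,-15 + 13 \right)} + P{\left(14 \right)} S{\left(G{\left(-6 \right)} \right)} = 1 - \frac{3}{4} = \frac{1}{4}$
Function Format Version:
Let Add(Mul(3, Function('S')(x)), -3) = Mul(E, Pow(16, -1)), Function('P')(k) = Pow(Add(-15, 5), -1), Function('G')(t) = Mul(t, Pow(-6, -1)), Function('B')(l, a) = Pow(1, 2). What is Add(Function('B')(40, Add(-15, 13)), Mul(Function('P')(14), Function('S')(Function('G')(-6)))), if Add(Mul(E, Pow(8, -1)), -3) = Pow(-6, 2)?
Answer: Rational(1, 4) ≈ 0.25000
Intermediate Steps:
E = 312 (E = Add(24, Mul(8, Pow(-6, 2))) = Add(24, Mul(8, 36)) = Add(24, 288) = 312)
Function('B')(l, a) = 1
Function('G')(t) = Mul(Rational(-1, 6), t) (Function('G')(t) = Mul(t, Rational(-1, 6)) = Mul(Rational(-1, 6), t))
Function('P')(k) = Rational(-1, 10) (Function('P')(k) = Pow(-10, -1) = Rational(-1, 10))
Function('S')(x) = Rational(15, 2) (Function('S')(x) = Add(1, Mul(Rational(1, 3), Mul(312, Pow(16, -1)))) = Add(1, Mul(Rational(1, 3), Mul(312, Rational(1, 16)))) = Add(1, Mul(Rational(1, 3), Rational(39, 2))) = Add(1, Rational(13, 2)) = Rational(15, 2))
Add(Function('B')(40, Add(-15, 13)), Mul(Function('P')(14), Function('S')(Function('G')(-6)))) = Add(1, Mul(Rational(-1, 10), Rational(15, 2))) = Add(1, Rational(-3, 4)) = Rational(1, 4)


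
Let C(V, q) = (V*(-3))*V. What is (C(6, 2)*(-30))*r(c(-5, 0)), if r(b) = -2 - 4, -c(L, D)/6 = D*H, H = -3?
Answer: -19440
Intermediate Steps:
c(L, D) = 18*D (c(L, D) = -6*D*(-3) = -(-18)*D = 18*D)
r(b) = -6
C(V, q) = -3*V² (C(V, q) = (-3*V)*V = -3*V²)
(C(6, 2)*(-30))*r(c(-5, 0)) = (-3*6²*(-30))*(-6) = (-3*36*(-30))*(-6) = -108*(-30)*(-6) = 3240*(-6) = -19440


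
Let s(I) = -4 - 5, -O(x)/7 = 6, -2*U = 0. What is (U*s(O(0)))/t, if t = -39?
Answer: 0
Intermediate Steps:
U = 0 (U = -½*0 = 0)
O(x) = -42 (O(x) = -7*6 = -42)
s(I) = -9
(U*s(O(0)))/t = (0*(-9))/(-39) = 0*(-1/39) = 0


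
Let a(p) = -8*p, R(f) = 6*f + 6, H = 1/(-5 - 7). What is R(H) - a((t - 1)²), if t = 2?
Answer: 27/2 ≈ 13.500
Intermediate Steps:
H = -1/12 (H = 1/(-12) = -1/12 ≈ -0.083333)
R(f) = 6 + 6*f
R(H) - a((t - 1)²) = (6 + 6*(-1/12)) - (-8)*(2 - 1)² = (6 - ½) - (-8)*1² = 11/2 - (-8) = 11/2 - 1*(-8) = 11/2 + 8 = 27/2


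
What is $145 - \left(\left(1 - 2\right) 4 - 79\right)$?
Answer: $228$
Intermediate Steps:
$145 - \left(\left(1 - 2\right) 4 - 79\right) = 145 - \left(\left(-1\right) 4 - 79\right) = 145 - \left(-4 - 79\right) = 145 - -83 = 145 + 83 = 228$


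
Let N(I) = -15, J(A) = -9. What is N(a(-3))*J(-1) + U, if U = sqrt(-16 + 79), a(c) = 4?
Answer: 135 + 3*sqrt(7) ≈ 142.94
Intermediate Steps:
U = 3*sqrt(7) (U = sqrt(63) = 3*sqrt(7) ≈ 7.9373)
N(a(-3))*J(-1) + U = -15*(-9) + 3*sqrt(7) = 135 + 3*sqrt(7)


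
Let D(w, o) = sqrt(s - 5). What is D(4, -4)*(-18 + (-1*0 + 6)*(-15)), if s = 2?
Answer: -108*I*sqrt(3) ≈ -187.06*I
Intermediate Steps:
D(w, o) = I*sqrt(3) (D(w, o) = sqrt(2 - 5) = sqrt(-3) = I*sqrt(3))
D(4, -4)*(-18 + (-1*0 + 6)*(-15)) = (I*sqrt(3))*(-18 + (-1*0 + 6)*(-15)) = (I*sqrt(3))*(-18 + (0 + 6)*(-15)) = (I*sqrt(3))*(-18 + 6*(-15)) = (I*sqrt(3))*(-18 - 90) = (I*sqrt(3))*(-108) = -108*I*sqrt(3)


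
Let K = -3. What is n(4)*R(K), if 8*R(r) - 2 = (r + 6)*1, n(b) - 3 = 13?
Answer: 10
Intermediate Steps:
n(b) = 16 (n(b) = 3 + 13 = 16)
R(r) = 1 + r/8 (R(r) = 1/4 + ((r + 6)*1)/8 = 1/4 + ((6 + r)*1)/8 = 1/4 + (6 + r)/8 = 1/4 + (3/4 + r/8) = 1 + r/8)
n(4)*R(K) = 16*(1 + (1/8)*(-3)) = 16*(1 - 3/8) = 16*(5/8) = 10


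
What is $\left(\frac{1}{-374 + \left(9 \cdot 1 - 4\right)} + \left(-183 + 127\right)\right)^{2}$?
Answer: $\frac{427042225}{136161} \approx 3136.3$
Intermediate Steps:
$\left(\frac{1}{-374 + \left(9 \cdot 1 - 4\right)} + \left(-183 + 127\right)\right)^{2} = \left(\frac{1}{-374 + \left(9 - 4\right)} - 56\right)^{2} = \left(\frac{1}{-374 + 5} - 56\right)^{2} = \left(\frac{1}{-369} - 56\right)^{2} = \left(- \frac{1}{369} - 56\right)^{2} = \left(- \frac{20665}{369}\right)^{2} = \frac{427042225}{136161}$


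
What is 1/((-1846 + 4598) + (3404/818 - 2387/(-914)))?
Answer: 373826/1031301063 ≈ 0.00036248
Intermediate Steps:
1/((-1846 + 4598) + (3404/818 - 2387/(-914))) = 1/(2752 + (3404*(1/818) - 2387*(-1/914))) = 1/(2752 + (1702/409 + 2387/914)) = 1/(2752 + 2531911/373826) = 1/(1031301063/373826) = 373826/1031301063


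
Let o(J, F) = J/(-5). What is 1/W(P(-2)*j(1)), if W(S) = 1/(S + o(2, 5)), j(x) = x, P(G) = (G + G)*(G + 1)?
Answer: 18/5 ≈ 3.6000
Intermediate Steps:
o(J, F) = -J/5 (o(J, F) = J*(-⅕) = -J/5)
P(G) = 2*G*(1 + G) (P(G) = (2*G)*(1 + G) = 2*G*(1 + G))
W(S) = 1/(-⅖ + S) (W(S) = 1/(S - ⅕*2) = 1/(S - ⅖) = 1/(-⅖ + S))
1/W(P(-2)*j(1)) = 1/(5/(-2 + 5*((2*(-2)*(1 - 2))*1))) = 1/(5/(-2 + 5*((2*(-2)*(-1))*1))) = 1/(5/(-2 + 5*(4*1))) = 1/(5/(-2 + 5*4)) = 1/(5/(-2 + 20)) = 1/(5/18) = 18/5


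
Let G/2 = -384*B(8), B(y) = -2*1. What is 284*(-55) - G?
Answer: -17156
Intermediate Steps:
B(y) = -2
G = 1536 (G = 2*(-384*(-2)) = 2*768 = 1536)
284*(-55) - G = 284*(-55) - 1*1536 = -15620 - 1536 = -17156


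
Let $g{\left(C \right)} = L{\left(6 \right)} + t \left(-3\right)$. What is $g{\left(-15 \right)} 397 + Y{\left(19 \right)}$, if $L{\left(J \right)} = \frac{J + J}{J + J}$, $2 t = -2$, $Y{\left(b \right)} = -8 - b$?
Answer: $1561$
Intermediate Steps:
$t = -1$ ($t = \frac{1}{2} \left(-2\right) = -1$)
$L{\left(J \right)} = 1$ ($L{\left(J \right)} = \frac{2 J}{2 J} = 2 J \frac{1}{2 J} = 1$)
$g{\left(C \right)} = 4$ ($g{\left(C \right)} = 1 - -3 = 1 + 3 = 4$)
$g{\left(-15 \right)} 397 + Y{\left(19 \right)} = 4 \cdot 397 - 27 = 1588 - 27 = 1561$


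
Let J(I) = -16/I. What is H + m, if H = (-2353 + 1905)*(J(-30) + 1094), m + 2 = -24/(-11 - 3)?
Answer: -51486878/105 ≈ -4.9035e+5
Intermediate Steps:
m = -2/7 (m = -2 - 24/(-11 - 3) = -2 - 24/(-14) = -2 - 1/14*(-24) = -2 + 12/7 = -2/7 ≈ -0.28571)
H = -7355264/15 (H = (-2353 + 1905)*(-16/(-30) + 1094) = -448*(-16*(-1/30) + 1094) = -448*(8/15 + 1094) = -448*16418/15 = -7355264/15 ≈ -4.9035e+5)
H + m = -7355264/15 - 2/7 = -51486878/105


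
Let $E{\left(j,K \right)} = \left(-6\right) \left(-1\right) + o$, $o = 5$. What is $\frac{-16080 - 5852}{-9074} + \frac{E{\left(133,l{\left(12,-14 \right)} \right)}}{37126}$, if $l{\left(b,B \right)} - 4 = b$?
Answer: $\frac{407173623}{168440662} \approx 2.4173$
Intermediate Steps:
$l{\left(b,B \right)} = 4 + b$
$E{\left(j,K \right)} = 11$ ($E{\left(j,K \right)} = \left(-6\right) \left(-1\right) + 5 = 6 + 5 = 11$)
$\frac{-16080 - 5852}{-9074} + \frac{E{\left(133,l{\left(12,-14 \right)} \right)}}{37126} = \frac{-16080 - 5852}{-9074} + \frac{11}{37126} = \left(-16080 - 5852\right) \left(- \frac{1}{9074}\right) + 11 \cdot \frac{1}{37126} = \left(-21932\right) \left(- \frac{1}{9074}\right) + \frac{11}{37126} = \frac{10966}{4537} + \frac{11}{37126} = \frac{407173623}{168440662}$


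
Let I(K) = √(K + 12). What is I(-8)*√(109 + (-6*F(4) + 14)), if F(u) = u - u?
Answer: 2*√123 ≈ 22.181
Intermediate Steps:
F(u) = 0
I(K) = √(12 + K)
I(-8)*√(109 + (-6*F(4) + 14)) = √(12 - 8)*√(109 + (-6*0 + 14)) = √4*√(109 + (0 + 14)) = 2*√(109 + 14) = 2*√123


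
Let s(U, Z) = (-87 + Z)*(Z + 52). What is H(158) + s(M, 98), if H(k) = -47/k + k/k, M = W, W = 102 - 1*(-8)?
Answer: 260811/158 ≈ 1650.7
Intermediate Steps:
W = 110 (W = 102 + 8 = 110)
M = 110
H(k) = 1 - 47/k (H(k) = -47/k + 1 = 1 - 47/k)
s(U, Z) = (-87 + Z)*(52 + Z)
H(158) + s(M, 98) = (-47 + 158)/158 + (-4524 + 98**2 - 35*98) = (1/158)*111 + (-4524 + 9604 - 3430) = 111/158 + 1650 = 260811/158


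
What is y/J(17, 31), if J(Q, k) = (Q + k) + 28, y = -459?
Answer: -459/76 ≈ -6.0395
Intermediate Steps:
J(Q, k) = 28 + Q + k
y/J(17, 31) = -459/(28 + 17 + 31) = -459/76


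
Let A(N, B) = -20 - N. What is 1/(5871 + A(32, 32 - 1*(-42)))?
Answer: 1/5819 ≈ 0.00017185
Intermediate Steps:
1/(5871 + A(32, 32 - 1*(-42))) = 1/(5871 + (-20 - 1*32)) = 1/(5871 + (-20 - 32)) = 1/(5871 - 52) = 1/5819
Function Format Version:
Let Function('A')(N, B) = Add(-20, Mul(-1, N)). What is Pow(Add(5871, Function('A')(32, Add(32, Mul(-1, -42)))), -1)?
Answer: Rational(1, 5819) ≈ 0.00017185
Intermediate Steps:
Pow(Add(5871, Function('A')(32, Add(32, Mul(-1, -42)))), -1) = Pow(Add(5871, Add(-20, Mul(-1, 32))), -1) = Pow(Add(5871, Add(-20, -32)), -1) = Pow(Add(5871, -52), -1) = Pow(5819, -1) = Rational(1, 5819)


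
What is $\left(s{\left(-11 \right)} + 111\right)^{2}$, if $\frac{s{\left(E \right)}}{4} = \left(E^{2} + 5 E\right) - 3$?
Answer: $131769$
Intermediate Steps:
$s{\left(E \right)} = -12 + 4 E^{2} + 20 E$ ($s{\left(E \right)} = 4 \left(\left(E^{2} + 5 E\right) - 3\right) = 4 \left(-3 + E^{2} + 5 E\right) = -12 + 4 E^{2} + 20 E$)
$\left(s{\left(-11 \right)} + 111\right)^{2} = \left(\left(-12 + 4 \left(-11\right)^{2} + 20 \left(-11\right)\right) + 111\right)^{2} = \left(\left(-12 + 4 \cdot 121 - 220\right) + 111\right)^{2} = \left(\left(-12 + 484 - 220\right) + 111\right)^{2} = \left(252 + 111\right)^{2} = 363^{2} = 131769$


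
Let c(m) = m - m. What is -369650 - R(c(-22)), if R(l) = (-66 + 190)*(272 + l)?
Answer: -403378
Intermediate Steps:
c(m) = 0
R(l) = 33728 + 124*l (R(l) = 124*(272 + l) = 33728 + 124*l)
-369650 - R(c(-22)) = -369650 - (33728 + 124*0) = -369650 - (33728 + 0) = -369650 - 1*33728 = -369650 - 33728 = -403378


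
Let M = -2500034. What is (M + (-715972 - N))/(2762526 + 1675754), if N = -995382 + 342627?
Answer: -2563251/4438280 ≈ -0.57753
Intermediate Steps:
N = -652755
(M + (-715972 - N))/(2762526 + 1675754) = (-2500034 + (-715972 - 1*(-652755)))/(2762526 + 1675754) = (-2500034 + (-715972 + 652755))/4438280 = (-2500034 - 63217)*(1/4438280) = -2563251*1/4438280 = -2563251/4438280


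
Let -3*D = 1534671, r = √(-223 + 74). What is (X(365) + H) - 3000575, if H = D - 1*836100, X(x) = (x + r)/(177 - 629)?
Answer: -1965401229/452 - I*√149/452 ≈ -4.3482e+6 - 0.027006*I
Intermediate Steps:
r = I*√149 (r = √(-149) = I*√149 ≈ 12.207*I)
D = -511557 (D = -⅓*1534671 = -511557)
X(x) = -x/452 - I*√149/452 (X(x) = (x + I*√149)/(177 - 629) = (x + I*√149)/(-452) = (x + I*√149)*(-1/452) = -x/452 - I*√149/452)
H = -1347657 (H = -511557 - 1*836100 = -511557 - 836100 = -1347657)
(X(365) + H) - 3000575 = ((-1/452*365 - I*√149/452) - 1347657) - 3000575 = ((-365/452 - I*√149/452) - 1347657) - 3000575 = (-609141329/452 - I*√149/452) - 3000575 = -1965401229/452 - I*√149/452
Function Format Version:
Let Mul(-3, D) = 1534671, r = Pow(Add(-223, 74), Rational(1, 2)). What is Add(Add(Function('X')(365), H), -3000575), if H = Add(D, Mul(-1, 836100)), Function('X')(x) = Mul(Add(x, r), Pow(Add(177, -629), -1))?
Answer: Add(Rational(-1965401229, 452), Mul(Rational(-1, 452), I, Pow(149, Rational(1, 2)))) ≈ Add(-4.3482e+6, Mul(-0.027006, I))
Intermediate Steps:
r = Mul(I, Pow(149, Rational(1, 2))) (r = Pow(-149, Rational(1, 2)) = Mul(I, Pow(149, Rational(1, 2))) ≈ Mul(12.207, I))
D = -511557 (D = Mul(Rational(-1, 3), 1534671) = -511557)
Function('X')(x) = Add(Mul(Rational(-1, 452), x), Mul(Rational(-1, 452), I, Pow(149, Rational(1, 2)))) (Function('X')(x) = Mul(Add(x, Mul(I, Pow(149, Rational(1, 2)))), Pow(Add(177, -629), -1)) = Mul(Add(x, Mul(I, Pow(149, Rational(1, 2)))), Pow(-452, -1)) = Mul(Add(x, Mul(I, Pow(149, Rational(1, 2)))), Rational(-1, 452)) = Add(Mul(Rational(-1, 452), x), Mul(Rational(-1, 452), I, Pow(149, Rational(1, 2)))))
H = -1347657 (H = Add(-511557, Mul(-1, 836100)) = Add(-511557, -836100) = -1347657)
Add(Add(Function('X')(365), H), -3000575) = Add(Add(Add(Mul(Rational(-1, 452), 365), Mul(Rational(-1, 452), I, Pow(149, Rational(1, 2)))), -1347657), -3000575) = Add(Add(Add(Rational(-365, 452), Mul(Rational(-1, 452), I, Pow(149, Rational(1, 2)))), -1347657), -3000575) = Add(Add(Rational(-609141329, 452), Mul(Rational(-1, 452), I, Pow(149, Rational(1, 2)))), -3000575) = Add(Rational(-1965401229, 452), Mul(Rational(-1, 452), I, Pow(149, Rational(1, 2))))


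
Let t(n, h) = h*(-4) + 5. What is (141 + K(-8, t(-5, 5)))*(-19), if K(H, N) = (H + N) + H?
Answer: -2090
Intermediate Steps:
t(n, h) = 5 - 4*h (t(n, h) = -4*h + 5 = 5 - 4*h)
K(H, N) = N + 2*H
(141 + K(-8, t(-5, 5)))*(-19) = (141 + ((5 - 4*5) + 2*(-8)))*(-19) = (141 + ((5 - 20) - 16))*(-19) = (141 + (-15 - 16))*(-19) = (141 - 31)*(-19) = 110*(-19) = -2090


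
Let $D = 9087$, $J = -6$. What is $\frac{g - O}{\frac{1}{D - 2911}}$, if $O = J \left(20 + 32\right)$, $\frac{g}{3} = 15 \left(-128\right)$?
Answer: $-33646848$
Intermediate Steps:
$g = -5760$ ($g = 3 \cdot 15 \left(-128\right) = 3 \left(-1920\right) = -5760$)
$O = -312$ ($O = - 6 \left(20 + 32\right) = \left(-6\right) 52 = -312$)
$\frac{g - O}{\frac{1}{D - 2911}} = \frac{-5760 - -312}{\frac{1}{9087 - 2911}} = \frac{-5760 + 312}{\frac{1}{6176}} = - 5448 \frac{1}{\frac{1}{6176}} = \left(-5448\right) 6176 = -33646848$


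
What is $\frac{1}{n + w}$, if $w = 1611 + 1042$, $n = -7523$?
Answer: $- \frac{1}{4870} \approx -0.00020534$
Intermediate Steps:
$w = 2653$
$\frac{1}{n + w} = \frac{1}{-7523 + 2653} = \frac{1}{-4870} = - \frac{1}{4870}$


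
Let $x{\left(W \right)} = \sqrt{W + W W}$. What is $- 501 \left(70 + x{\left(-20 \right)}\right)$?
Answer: $-35070 - 1002 \sqrt{95} \approx -44836.0$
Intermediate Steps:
$x{\left(W \right)} = \sqrt{W + W^{2}}$
$- 501 \left(70 + x{\left(-20 \right)}\right) = - 501 \left(70 + \sqrt{- 20 \left(1 - 20\right)}\right) = - 501 \left(70 + \sqrt{\left(-20\right) \left(-19\right)}\right) = - 501 \left(70 + \sqrt{380}\right) = - 501 \left(70 + 2 \sqrt{95}\right) = -35070 - 1002 \sqrt{95}$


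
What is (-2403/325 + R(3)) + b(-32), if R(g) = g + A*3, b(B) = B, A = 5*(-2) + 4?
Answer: -17678/325 ≈ -54.394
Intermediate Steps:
A = -6 (A = -10 + 4 = -6)
R(g) = -18 + g (R(g) = g - 6*3 = g - 18 = -18 + g)
(-2403/325 + R(3)) + b(-32) = (-2403/325 + (-18 + 3)) - 32 = (-2403*1/325 - 15) - 32 = (-2403/325 - 15) - 32 = -7278/325 - 32 = -17678/325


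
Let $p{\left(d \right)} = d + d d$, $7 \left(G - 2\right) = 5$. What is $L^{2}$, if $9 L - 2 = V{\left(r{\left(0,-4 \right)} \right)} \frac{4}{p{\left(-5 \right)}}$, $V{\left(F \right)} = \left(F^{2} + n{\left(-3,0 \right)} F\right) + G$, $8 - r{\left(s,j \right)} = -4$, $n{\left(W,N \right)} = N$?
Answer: $\frac{1203409}{99225} \approx 12.128$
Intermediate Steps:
$G = \frac{19}{7}$ ($G = 2 + \frac{1}{7} \cdot 5 = 2 + \frac{5}{7} = \frac{19}{7} \approx 2.7143$)
$r{\left(s,j \right)} = 12$ ($r{\left(s,j \right)} = 8 - -4 = 8 + 4 = 12$)
$V{\left(F \right)} = \frac{19}{7} + F^{2}$ ($V{\left(F \right)} = \left(F^{2} + 0 F\right) + \frac{19}{7} = \left(F^{2} + 0\right) + \frac{19}{7} = F^{2} + \frac{19}{7} = \frac{19}{7} + F^{2}$)
$p{\left(d \right)} = d + d^{2}$
$L = \frac{1097}{315}$ ($L = \frac{2}{9} + \frac{\left(\frac{19}{7} + 12^{2}\right) \frac{4}{\left(-5\right) \left(1 - 5\right)}}{9} = \frac{2}{9} + \frac{\left(\frac{19}{7} + 144\right) \frac{4}{\left(-5\right) \left(-4\right)}}{9} = \frac{2}{9} + \frac{\frac{1027}{7} \cdot \frac{4}{20}}{9} = \frac{2}{9} + \frac{\frac{1027}{7} \cdot 4 \cdot \frac{1}{20}}{9} = \frac{2}{9} + \frac{\frac{1027}{7} \cdot \frac{1}{5}}{9} = \frac{2}{9} + \frac{1}{9} \cdot \frac{1027}{35} = \frac{2}{9} + \frac{1027}{315} = \frac{1097}{315} \approx 3.4825$)
$L^{2} = \left(\frac{1097}{315}\right)^{2} = \frac{1203409}{99225}$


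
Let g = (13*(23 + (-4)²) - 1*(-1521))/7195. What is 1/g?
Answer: 7195/2028 ≈ 3.5478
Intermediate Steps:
g = 2028/7195 (g = (13*(23 + 16) + 1521)*(1/7195) = (13*39 + 1521)*(1/7195) = (507 + 1521)*(1/7195) = 2028*(1/7195) = 2028/7195 ≈ 0.28186)
1/g = 1/(2028/7195) = 7195/2028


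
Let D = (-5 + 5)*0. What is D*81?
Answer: 0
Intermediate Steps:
D = 0 (D = 0*0 = 0)
D*81 = 0*81 = 0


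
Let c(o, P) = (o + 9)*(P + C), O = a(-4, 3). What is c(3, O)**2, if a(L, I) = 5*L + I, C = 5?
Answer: 20736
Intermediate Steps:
a(L, I) = I + 5*L
O = -17 (O = 3 + 5*(-4) = 3 - 20 = -17)
c(o, P) = (5 + P)*(9 + o) (c(o, P) = (o + 9)*(P + 5) = (9 + o)*(5 + P) = (5 + P)*(9 + o))
c(3, O)**2 = (45 + 5*3 + 9*(-17) - 17*3)**2 = (45 + 15 - 153 - 51)**2 = (-144)**2 = 20736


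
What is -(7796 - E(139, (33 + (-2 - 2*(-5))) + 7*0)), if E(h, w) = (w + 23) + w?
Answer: -7691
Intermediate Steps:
E(h, w) = 23 + 2*w (E(h, w) = (23 + w) + w = 23 + 2*w)
-(7796 - E(139, (33 + (-2 - 2*(-5))) + 7*0)) = -(7796 - (23 + 2*((33 + (-2 - 2*(-5))) + 7*0))) = -(7796 - (23 + 2*((33 + (-2 + 10)) + 0))) = -(7796 - (23 + 2*((33 + 8) + 0))) = -(7796 - (23 + 2*(41 + 0))) = -(7796 - (23 + 2*41)) = -(7796 - (23 + 82)) = -(7796 - 1*105) = -(7796 - 105) = -1*7691 = -7691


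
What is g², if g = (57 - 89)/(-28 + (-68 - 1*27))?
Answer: 1024/15129 ≈ 0.067685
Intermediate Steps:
g = 32/123 (g = -32/(-28 + (-68 - 27)) = -32/(-28 - 95) = -32/(-123) = -32*(-1/123) = 32/123 ≈ 0.26016)
g² = (32/123)² = 1024/15129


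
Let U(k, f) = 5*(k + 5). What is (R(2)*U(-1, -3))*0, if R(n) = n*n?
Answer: 0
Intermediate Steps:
U(k, f) = 25 + 5*k (U(k, f) = 5*(5 + k) = 25 + 5*k)
R(n) = n²
(R(2)*U(-1, -3))*0 = (2²*(25 + 5*(-1)))*0 = (4*(25 - 5))*0 = (4*20)*0 = 80*0 = 0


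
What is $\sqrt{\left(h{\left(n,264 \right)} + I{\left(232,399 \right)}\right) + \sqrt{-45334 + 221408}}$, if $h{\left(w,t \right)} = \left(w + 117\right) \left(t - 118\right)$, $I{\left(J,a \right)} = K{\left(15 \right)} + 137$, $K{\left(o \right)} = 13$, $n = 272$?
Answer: $\sqrt{56944 + \sqrt{176074}} \approx 239.51$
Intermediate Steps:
$I{\left(J,a \right)} = 150$ ($I{\left(J,a \right)} = 13 + 137 = 150$)
$h{\left(w,t \right)} = \left(-118 + t\right) \left(117 + w\right)$ ($h{\left(w,t \right)} = \left(117 + w\right) \left(-118 + t\right) = \left(-118 + t\right) \left(117 + w\right)$)
$\sqrt{\left(h{\left(n,264 \right)} + I{\left(232,399 \right)}\right) + \sqrt{-45334 + 221408}} = \sqrt{\left(\left(-13806 - 32096 + 117 \cdot 264 + 264 \cdot 272\right) + 150\right) + \sqrt{-45334 + 221408}} = \sqrt{\left(\left(-13806 - 32096 + 30888 + 71808\right) + 150\right) + \sqrt{176074}} = \sqrt{\left(56794 + 150\right) + \sqrt{176074}} = \sqrt{56944 + \sqrt{176074}}$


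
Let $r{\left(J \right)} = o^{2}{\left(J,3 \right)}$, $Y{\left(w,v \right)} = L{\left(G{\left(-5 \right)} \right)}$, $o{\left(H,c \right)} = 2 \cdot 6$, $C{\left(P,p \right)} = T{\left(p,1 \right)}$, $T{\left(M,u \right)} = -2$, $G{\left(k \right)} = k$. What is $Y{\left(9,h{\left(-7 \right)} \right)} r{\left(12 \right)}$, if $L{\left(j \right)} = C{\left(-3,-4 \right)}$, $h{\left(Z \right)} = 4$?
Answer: $-288$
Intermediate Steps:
$C{\left(P,p \right)} = -2$
$o{\left(H,c \right)} = 12$
$L{\left(j \right)} = -2$
$Y{\left(w,v \right)} = -2$
$r{\left(J \right)} = 144$ ($r{\left(J \right)} = 12^{2} = 144$)
$Y{\left(9,h{\left(-7 \right)} \right)} r{\left(12 \right)} = \left(-2\right) 144 = -288$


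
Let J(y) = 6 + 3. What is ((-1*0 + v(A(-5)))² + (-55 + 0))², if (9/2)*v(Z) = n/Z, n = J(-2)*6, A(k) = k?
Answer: 1515361/625 ≈ 2424.6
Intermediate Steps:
J(y) = 9
n = 54 (n = 9*6 = 54)
v(Z) = 12/Z (v(Z) = 2*(54/Z)/9 = 12/Z)
((-1*0 + v(A(-5)))² + (-55 + 0))² = ((-1*0 + 12/(-5))² + (-55 + 0))² = ((0 + 12*(-⅕))² - 55)² = ((0 - 12/5)² - 55)² = ((-12/5)² - 55)² = (144/25 - 55)² = (-1231/25)² = 1515361/625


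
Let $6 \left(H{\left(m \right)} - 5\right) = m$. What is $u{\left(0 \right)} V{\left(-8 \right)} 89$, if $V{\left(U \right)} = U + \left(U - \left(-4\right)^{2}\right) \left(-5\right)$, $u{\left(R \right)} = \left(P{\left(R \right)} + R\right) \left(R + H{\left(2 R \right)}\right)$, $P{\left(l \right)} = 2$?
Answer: $99680$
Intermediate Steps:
$H{\left(m \right)} = 5 + \frac{m}{6}$
$u{\left(R \right)} = \left(2 + R\right) \left(5 + \frac{4 R}{3}\right)$ ($u{\left(R \right)} = \left(2 + R\right) \left(R + \left(5 + \frac{2 R}{6}\right)\right) = \left(2 + R\right) \left(R + \left(5 + \frac{R}{3}\right)\right) = \left(2 + R\right) \left(5 + \frac{4 R}{3}\right)$)
$V{\left(U \right)} = 80 - 4 U$ ($V{\left(U \right)} = U + \left(U - 16\right) \left(-5\right) = U + \left(-16 + U\right) \left(-5\right) = U - \left(-80 + 5 U\right) = 80 - 4 U$)
$u{\left(0 \right)} V{\left(-8 \right)} 89 = \left(10 + \frac{4 \cdot 0^{2}}{3} + \frac{23}{3} \cdot 0\right) \left(80 - -32\right) 89 = \left(10 + \frac{4}{3} \cdot 0 + 0\right) \left(80 + 32\right) 89 = \left(10 + 0 + 0\right) 112 \cdot 89 = 10 \cdot 112 \cdot 89 = 1120 \cdot 89 = 99680$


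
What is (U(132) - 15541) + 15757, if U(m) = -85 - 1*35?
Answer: 96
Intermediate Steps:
U(m) = -120 (U(m) = -85 - 35 = -120)
(U(132) - 15541) + 15757 = (-120 - 15541) + 15757 = -15661 + 15757 = 96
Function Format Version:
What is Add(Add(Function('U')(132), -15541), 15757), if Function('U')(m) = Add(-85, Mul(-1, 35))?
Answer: 96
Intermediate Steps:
Function('U')(m) = -120 (Function('U')(m) = Add(-85, -35) = -120)
Add(Add(Function('U')(132), -15541), 15757) = Add(Add(-120, -15541), 15757) = Add(-15661, 15757) = 96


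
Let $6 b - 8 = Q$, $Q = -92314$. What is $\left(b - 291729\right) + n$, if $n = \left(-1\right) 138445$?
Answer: $- \frac{1336675}{3} \approx -4.4556 \cdot 10^{5}$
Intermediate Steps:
$b = - \frac{46153}{3}$ ($b = \frac{4}{3} + \frac{1}{6} \left(-92314\right) = \frac{4}{3} - \frac{46157}{3} = - \frac{46153}{3} \approx -15384.0$)
$n = -138445$
$\left(b - 291729\right) + n = \left(- \frac{46153}{3} - 291729\right) - 138445 = - \frac{921340}{3} - 138445 = - \frac{1336675}{3}$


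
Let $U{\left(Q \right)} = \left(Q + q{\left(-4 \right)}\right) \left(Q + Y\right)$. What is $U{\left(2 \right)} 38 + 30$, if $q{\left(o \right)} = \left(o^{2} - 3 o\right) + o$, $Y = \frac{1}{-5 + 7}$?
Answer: $2500$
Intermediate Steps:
$Y = \frac{1}{2} \approx 0.5$
$q{\left(o \right)} = o^{2} - 2 o$
$U{\left(Q \right)} = \left(\frac{1}{2} + Q\right) \left(24 + Q\right)$ ($U{\left(Q \right)} = \left(Q - 4 \left(-2 - 4\right)\right) \left(Q + \frac{1}{2}\right) = \left(Q - -24\right) \left(\frac{1}{2} + Q\right) = \left(Q + 24\right) \left(\frac{1}{2} + Q\right) = \left(24 + Q\right) \left(\frac{1}{2} + Q\right) = \left(\frac{1}{2} + Q\right) \left(24 + Q\right)$)
$U{\left(2 \right)} 38 + 30 = \left(12 + 2^{2} + \frac{49}{2} \cdot 2\right) 38 + 30 = \left(12 + 4 + 49\right) 38 + 30 = 65 \cdot 38 + 30 = 2470 + 30 = 2500$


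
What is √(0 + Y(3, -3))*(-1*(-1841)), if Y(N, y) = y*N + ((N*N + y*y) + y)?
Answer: 1841*√6 ≈ 4509.5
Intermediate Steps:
Y(N, y) = y + N² + y² + N*y (Y(N, y) = N*y + ((N² + y²) + y) = N*y + (y + N² + y²) = y + N² + y² + N*y)
√(0 + Y(3, -3))*(-1*(-1841)) = √(0 + (-3 + 3² + (-3)² + 3*(-3)))*(-1*(-1841)) = √(0 + (-3 + 9 + 9 - 9))*1841 = √(0 + 6)*1841 = √6*1841 = 1841*√6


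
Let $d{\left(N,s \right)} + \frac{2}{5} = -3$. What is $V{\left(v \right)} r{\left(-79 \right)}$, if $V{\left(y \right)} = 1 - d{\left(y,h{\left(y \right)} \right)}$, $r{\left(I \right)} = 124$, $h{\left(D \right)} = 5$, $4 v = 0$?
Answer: $\frac{2728}{5} \approx 545.6$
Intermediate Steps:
$v = 0$ ($v = \frac{1}{4} \cdot 0 = 0$)
$d{\left(N,s \right)} = - \frac{17}{5}$ ($d{\left(N,s \right)} = - \frac{2}{5} - 3 = - \frac{17}{5}$)
$V{\left(y \right)} = \frac{22}{5}$ ($V{\left(y \right)} = 1 - - \frac{17}{5} = 1 + \frac{17}{5} = \frac{22}{5}$)
$V{\left(v \right)} r{\left(-79 \right)} = \frac{22}{5} \cdot 124 = \frac{2728}{5}$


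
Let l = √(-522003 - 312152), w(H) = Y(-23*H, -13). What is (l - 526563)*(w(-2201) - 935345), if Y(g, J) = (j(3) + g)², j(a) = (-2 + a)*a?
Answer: -1349084173132953 + 2562056531*I*√834155 ≈ -1.3491e+15 + 2.34e+12*I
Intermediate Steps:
j(a) = a*(-2 + a)
Y(g, J) = (3 + g)² (Y(g, J) = (3*(-2 + 3) + g)² = (3*1 + g)² = (3 + g)²)
w(H) = (3 - 23*H)²
l = I*√834155 (l = √(-834155) = I*√834155 ≈ 913.32*I)
(l - 526563)*(w(-2201) - 935345) = (I*√834155 - 526563)*((-3 + 23*(-2201))² - 935345) = (-526563 + I*√834155)*((-3 - 50623)² - 935345) = (-526563 + I*√834155)*((-50626)² - 935345) = (-526563 + I*√834155)*(2562991876 - 935345) = (-526563 + I*√834155)*2562056531 = -1349084173132953 + 2562056531*I*√834155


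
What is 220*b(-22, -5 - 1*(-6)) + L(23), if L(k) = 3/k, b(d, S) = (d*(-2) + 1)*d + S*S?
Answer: -5004337/23 ≈ -2.1758e+5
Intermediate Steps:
b(d, S) = S² + d*(1 - 2*d) (b(d, S) = (-2*d + 1)*d + S² = (1 - 2*d)*d + S² = d*(1 - 2*d) + S² = S² + d*(1 - 2*d))
220*b(-22, -5 - 1*(-6)) + L(23) = 220*(-22 + (-5 - 1*(-6))² - 2*(-22)²) + 3/23 = 220*(-22 + (-5 + 6)² - 2*484) + 3*(1/23) = 220*(-22 + 1² - 968) + 3/23 = 220*(-22 + 1 - 968) + 3/23 = 220*(-989) + 3/23 = -217580 + 3/23 = -5004337/23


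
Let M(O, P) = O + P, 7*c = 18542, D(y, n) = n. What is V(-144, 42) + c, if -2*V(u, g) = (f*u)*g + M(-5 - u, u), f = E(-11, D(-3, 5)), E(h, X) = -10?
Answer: -386241/14 ≈ -27589.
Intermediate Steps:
c = 18542/7 (c = (⅐)*18542 = 18542/7 ≈ 2648.9)
f = -10
V(u, g) = 5/2 + 5*g*u (V(u, g) = -((-10*u)*g + ((-5 - u) + u))/2 = -(-10*g*u - 5)/2 = -(-5 - 10*g*u)/2 = 5/2 + 5*g*u)
V(-144, 42) + c = (5/2 + 5*42*(-144)) + 18542/7 = (5/2 - 30240) + 18542/7 = -60475/2 + 18542/7 = -386241/14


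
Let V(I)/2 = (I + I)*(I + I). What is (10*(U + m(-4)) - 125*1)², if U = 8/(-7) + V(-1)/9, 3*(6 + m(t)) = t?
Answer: 160149025/3969 ≈ 40350.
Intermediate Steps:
m(t) = -6 + t/3
V(I) = 8*I² (V(I) = 2*((I + I)*(I + I)) = 2*((2*I)*(2*I)) = 2*(4*I²) = 8*I²)
U = -16/63 (U = 8/(-7) + (8*(-1)²)/9 = 8*(-⅐) + (8*1)*(⅑) = -8/7 + 8*(⅑) = -8/7 + 8/9 = -16/63 ≈ -0.25397)
(10*(U + m(-4)) - 125*1)² = (10*(-16/63 + (-6 + (⅓)*(-4))) - 125*1)² = (10*(-16/63 + (-6 - 4/3)) - 125)² = (10*(-16/63 - 22/3) - 125)² = (10*(-478/63) - 125)² = (-4780/63 - 125)² = (-12655/63)² = 160149025/3969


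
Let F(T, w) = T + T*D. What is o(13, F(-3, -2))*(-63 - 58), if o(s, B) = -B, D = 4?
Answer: -1815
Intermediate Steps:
F(T, w) = 5*T (F(T, w) = T + T*4 = T + 4*T = 5*T)
o(13, F(-3, -2))*(-63 - 58) = (-5*(-3))*(-63 - 58) = -1*(-15)*(-121) = 15*(-121) = -1815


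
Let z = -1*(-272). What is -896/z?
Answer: -56/17 ≈ -3.2941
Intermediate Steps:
z = 272
-896/z = -896/272 = -896*1/272 = -56/17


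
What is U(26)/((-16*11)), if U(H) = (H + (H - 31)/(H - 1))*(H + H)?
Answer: -1677/220 ≈ -7.6227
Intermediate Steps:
U(H) = 2*H*(H + (-31 + H)/(-1 + H)) (U(H) = (H + (-31 + H)/(-1 + H))*(2*H) = 2*H*(H + (-31 + H)/(-1 + H)))
U(26)/((-16*11)) = (2*26*(-31 + 26²)/(-1 + 26))/((-16*11)) = (2*26*(-31 + 676)/25)/(-176) = (2*26*(1/25)*645)*(-1/176) = (6708/5)*(-1/176) = -1677/220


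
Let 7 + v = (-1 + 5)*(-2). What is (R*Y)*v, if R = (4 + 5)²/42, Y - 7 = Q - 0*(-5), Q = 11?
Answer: -3645/7 ≈ -520.71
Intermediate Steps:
Y = 18 (Y = 7 + (11 - 0*(-5)) = 7 + (11 - 1*0) = 7 + (11 + 0) = 7 + 11 = 18)
v = -15 (v = -7 + (-1 + 5)*(-2) = -7 + 4*(-2) = -7 - 8 = -15)
R = 27/14 (R = 9²*(1/42) = 81*(1/42) = 27/14 ≈ 1.9286)
(R*Y)*v = ((27/14)*18)*(-15) = (243/7)*(-15) = -3645/7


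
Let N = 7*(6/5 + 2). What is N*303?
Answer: 33936/5 ≈ 6787.2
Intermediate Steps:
N = 112/5 (N = 7*(6*(1/5) + 2) = 7*(6/5 + 2) = 7*(16/5) = 112/5 ≈ 22.400)
N*303 = (112/5)*303 = 33936/5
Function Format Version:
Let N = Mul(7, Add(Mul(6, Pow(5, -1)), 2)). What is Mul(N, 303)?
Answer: Rational(33936, 5) ≈ 6787.2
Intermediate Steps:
N = Rational(112, 5) (N = Mul(7, Add(Mul(6, Rational(1, 5)), 2)) = Mul(7, Add(Rational(6, 5), 2)) = Mul(7, Rational(16, 5)) = Rational(112, 5) ≈ 22.400)
Mul(N, 303) = Mul(Rational(112, 5), 303) = Rational(33936, 5)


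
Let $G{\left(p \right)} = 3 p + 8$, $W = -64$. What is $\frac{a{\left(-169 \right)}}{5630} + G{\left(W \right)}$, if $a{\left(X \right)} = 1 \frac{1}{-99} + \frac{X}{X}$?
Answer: $- \frac{51277991}{278685} \approx -184.0$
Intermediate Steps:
$a{\left(X \right)} = \frac{98}{99}$ ($a{\left(X \right)} = 1 \left(- \frac{1}{99}\right) + 1 = - \frac{1}{99} + 1 = \frac{98}{99}$)
$G{\left(p \right)} = 8 + 3 p$
$\frac{a{\left(-169 \right)}}{5630} + G{\left(W \right)} = \frac{98}{99 \cdot 5630} + \left(8 + 3 \left(-64\right)\right) = \frac{98}{99} \cdot \frac{1}{5630} + \left(8 - 192\right) = \frac{49}{278685} - 184 = - \frac{51277991}{278685}$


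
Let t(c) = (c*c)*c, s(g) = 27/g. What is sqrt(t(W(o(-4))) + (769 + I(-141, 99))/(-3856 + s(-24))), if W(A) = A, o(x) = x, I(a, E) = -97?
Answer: 8*I*sqrt(954746437)/30857 ≈ 8.0109*I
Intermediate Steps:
t(c) = c**3 (t(c) = c**2*c = c**3)
sqrt(t(W(o(-4))) + (769 + I(-141, 99))/(-3856 + s(-24))) = sqrt((-4)**3 + (769 - 97)/(-3856 + 27/(-24))) = sqrt(-64 + 672/(-3856 + 27*(-1/24))) = sqrt(-64 + 672/(-3856 - 9/8)) = sqrt(-64 + 672/(-30857/8)) = sqrt(-64 + 672*(-8/30857)) = sqrt(-64 - 5376/30857) = sqrt(-1980224/30857) = 8*I*sqrt(954746437)/30857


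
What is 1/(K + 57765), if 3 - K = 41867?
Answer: 1/15901 ≈ 6.2889e-5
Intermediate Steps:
K = -41864 (K = 3 - 1*41867 = 3 - 41867 = -41864)
1/(K + 57765) = 1/(-41864 + 57765) = 1/15901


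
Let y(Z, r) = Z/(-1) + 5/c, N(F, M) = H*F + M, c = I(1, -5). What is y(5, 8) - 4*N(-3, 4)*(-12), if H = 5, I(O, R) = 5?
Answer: -532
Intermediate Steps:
c = 5
N(F, M) = M + 5*F (N(F, M) = 5*F + M = M + 5*F)
y(Z, r) = 1 - Z (y(Z, r) = Z/(-1) + 5/5 = Z*(-1) + 5*(1/5) = -Z + 1 = 1 - Z)
y(5, 8) - 4*N(-3, 4)*(-12) = (1 - 1*5) - 4*(4 + 5*(-3))*(-12) = (1 - 5) - 4*(4 - 15)*(-12) = -4 - 4*(-11)*(-12) = -4 + 44*(-12) = -4 - 528 = -532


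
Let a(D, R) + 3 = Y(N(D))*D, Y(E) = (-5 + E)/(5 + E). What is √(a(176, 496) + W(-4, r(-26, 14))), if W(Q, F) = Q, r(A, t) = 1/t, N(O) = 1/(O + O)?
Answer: I*√566885271/1761 ≈ 13.52*I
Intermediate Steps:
N(O) = 1/(2*O)
Y(E) = (-5 + E)/(5 + E)
a(D, R) = -3 + D*(-5 + 1/(2*D))/(5 + 1/(2*D)) (a(D, R) = -3 + ((-5 + 1/(2*D))/(5 + 1/(2*D)))*D = -3 + D*(-5 + 1/(2*D))/(5 + 1/(2*D)))
√(a(176, 496) + W(-4, r(-26, 14))) = √((-3 - 29*176 - 10*176²)/(1 + 10*176) - 4) = √((-3 - 5104 - 10*30976)/(1 + 1760) - 4) = √((-3 - 5104 - 309760)/1761 - 4) = √((1/1761)*(-314867) - 4) = √(-314867/1761 - 4) = √(-321911/1761) = I*√566885271/1761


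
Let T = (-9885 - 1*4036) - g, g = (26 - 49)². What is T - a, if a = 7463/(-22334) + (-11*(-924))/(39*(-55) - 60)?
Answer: -33874668229/2345070 ≈ -14445.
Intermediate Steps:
g = 529 (g = (-23)² = 529)
T = -14450 (T = (-9885 - 1*4036) - 1*529 = (-9885 - 4036) - 529 = -13921 - 529 = -14450)
a = -11593271/2345070 (a = 7463*(-1/22334) + 10164/(-2145 - 60) = -7463/22334 + 10164/(-2205) = -7463/22334 + 10164*(-1/2205) = -7463/22334 - 484/105 = -11593271/2345070 ≈ -4.9437)
T - a = -14450 - 1*(-11593271/2345070) = -14450 + 11593271/2345070 = -33874668229/2345070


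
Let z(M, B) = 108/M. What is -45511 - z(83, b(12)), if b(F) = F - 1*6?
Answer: -3777521/83 ≈ -45512.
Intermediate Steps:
b(F) = -6 + F (b(F) = F - 6 = -6 + F)
-45511 - z(83, b(12)) = -45511 - 108/83 = -3777521/83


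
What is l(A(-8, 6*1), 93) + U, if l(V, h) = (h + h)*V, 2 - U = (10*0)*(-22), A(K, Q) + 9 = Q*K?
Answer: -10600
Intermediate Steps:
A(K, Q) = -9 + K*Q (A(K, Q) = -9 + Q*K = -9 + K*Q)
U = 2 (U = 2 - 10*0*(-22) = 2 - 0*(-22) = 2 - 1*0 = 2 + 0 = 2)
l(V, h) = 2*V*h (l(V, h) = (2*h)*V = 2*V*h)
l(A(-8, 6*1), 93) + U = 2*(-9 - 48)*93 + 2 = 2*(-57)*93 + 2 = -10602 + 2 = -10600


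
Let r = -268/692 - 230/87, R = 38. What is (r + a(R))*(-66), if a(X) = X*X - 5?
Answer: -475480940/5017 ≈ -94774.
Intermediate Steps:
a(X) = -5 + X² (a(X) = X² - 5 = -5 + X²)
r = -45619/15051 (r = -268*1/692 - 230*1/87 = -67/173 - 230/87 = -45619/15051 ≈ -3.0310)
(r + a(R))*(-66) = (-45619/15051 + (-5 + 38²))*(-66) = (-45619/15051 + (-5 + 1444))*(-66) = (-45619/15051 + 1439)*(-66) = (21612770/15051)*(-66) = -475480940/5017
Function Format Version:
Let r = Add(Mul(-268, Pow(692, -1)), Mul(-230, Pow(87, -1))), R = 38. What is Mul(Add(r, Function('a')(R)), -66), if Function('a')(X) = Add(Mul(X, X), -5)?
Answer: Rational(-475480940, 5017) ≈ -94774.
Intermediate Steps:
Function('a')(X) = Add(-5, Pow(X, 2)) (Function('a')(X) = Add(Pow(X, 2), -5) = Add(-5, Pow(X, 2)))
r = Rational(-45619, 15051) (r = Add(Mul(-268, Rational(1, 692)), Mul(-230, Rational(1, 87))) = Add(Rational(-67, 173), Rational(-230, 87)) = Rational(-45619, 15051) ≈ -3.0310)
Mul(Add(r, Function('a')(R)), -66) = Mul(Add(Rational(-45619, 15051), Add(-5, Pow(38, 2))), -66) = Mul(Add(Rational(-45619, 15051), Add(-5, 1444)), -66) = Mul(Add(Rational(-45619, 15051), 1439), -66) = Mul(Rational(21612770, 15051), -66) = Rational(-475480940, 5017)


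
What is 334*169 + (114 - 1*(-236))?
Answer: 56796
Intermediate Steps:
334*169 + (114 - 1*(-236)) = 56446 + (114 + 236) = 56446 + 350 = 56796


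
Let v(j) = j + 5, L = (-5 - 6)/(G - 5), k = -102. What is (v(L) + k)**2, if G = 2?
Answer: 78400/9 ≈ 8711.1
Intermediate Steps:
L = 11/3 (L = (-5 - 6)/(2 - 5) = -11/(-3) = -11*(-1/3) = 11/3 ≈ 3.6667)
v(j) = 5 + j
(v(L) + k)**2 = ((5 + 11/3) - 102)**2 = (26/3 - 102)**2 = (-280/3)**2 = 78400/9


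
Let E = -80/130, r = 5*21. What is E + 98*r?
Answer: 133762/13 ≈ 10289.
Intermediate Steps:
r = 105
E = -8/13 (E = -80*1/130 = -8/13 ≈ -0.61539)
E + 98*r = -8/13 + 98*105 = -8/13 + 10290 = 133762/13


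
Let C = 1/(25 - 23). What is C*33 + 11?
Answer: 55/2 ≈ 27.500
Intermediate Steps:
C = ½ (C = 1/2 = ½ ≈ 0.50000)
C*33 + 11 = (½)*33 + 11 = 33/2 + 11 = 55/2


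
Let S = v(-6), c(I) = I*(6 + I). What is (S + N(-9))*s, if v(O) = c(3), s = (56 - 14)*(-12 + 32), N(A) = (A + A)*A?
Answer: 158760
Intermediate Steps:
N(A) = 2*A² (N(A) = (2*A)*A = 2*A²)
s = 840 (s = 42*20 = 840)
v(O) = 27 (v(O) = 3*(6 + 3) = 3*9 = 27)
S = 27
(S + N(-9))*s = (27 + 2*(-9)²)*840 = (27 + 2*81)*840 = (27 + 162)*840 = 189*840 = 158760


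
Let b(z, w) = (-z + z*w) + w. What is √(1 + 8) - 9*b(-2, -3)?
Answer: -42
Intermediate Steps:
b(z, w) = w - z + w*z (b(z, w) = (-z + w*z) + w = w - z + w*z)
√(1 + 8) - 9*b(-2, -3) = √(1 + 8) - 9*(-3 - 1*(-2) - 3*(-2)) = √9 - 9*(-3 + 2 + 6) = 3 - 9*5 = 3 - 45 = -42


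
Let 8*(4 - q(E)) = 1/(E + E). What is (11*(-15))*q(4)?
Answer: -42075/64 ≈ -657.42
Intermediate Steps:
q(E) = 4 - 1/(16*E) (q(E) = 4 - 1/(8*(E + E)) = 4 - 1/(2*E)/8 = 4 - 1/(16*E))
(11*(-15))*q(4) = (11*(-15))*(4 - 1/16/4) = -165*(4 - 1/16*1/4) = -165*(4 - 1/64) = -165*255/64 = -42075/64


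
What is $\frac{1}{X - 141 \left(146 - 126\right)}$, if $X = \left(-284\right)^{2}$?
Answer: $\frac{1}{77836} \approx 1.2848 \cdot 10^{-5}$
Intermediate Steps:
$X = 80656$
$\frac{1}{X - 141 \left(146 - 126\right)} = \frac{1}{80656 - 141 \left(146 - 126\right)} = \frac{1}{80656 - 2820} = \frac{1}{77836}$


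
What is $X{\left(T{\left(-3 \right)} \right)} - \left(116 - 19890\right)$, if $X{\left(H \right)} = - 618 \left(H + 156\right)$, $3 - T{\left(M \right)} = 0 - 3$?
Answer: $-80342$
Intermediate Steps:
$T{\left(M \right)} = 6$ ($T{\left(M \right)} = 3 - \left(0 - 3\right) = 3 - -3 = 3 + 3 = 6$)
$X{\left(H \right)} = -96408 - 618 H$ ($X{\left(H \right)} = - 618 \left(156 + H\right) = -96408 - 618 H$)
$X{\left(T{\left(-3 \right)} \right)} - \left(116 - 19890\right) = \left(-96408 - 3708\right) - \left(116 - 19890\right) = -100116 - -19774 = -100116 + 19774 = -80342$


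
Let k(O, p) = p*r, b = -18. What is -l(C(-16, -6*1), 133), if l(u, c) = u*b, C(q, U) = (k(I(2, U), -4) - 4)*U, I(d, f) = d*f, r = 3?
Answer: 1728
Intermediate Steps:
k(O, p) = 3*p (k(O, p) = p*3 = 3*p)
C(q, U) = -16*U (C(q, U) = (3*(-4) - 4)*U = (-12 - 4)*U = -16*U)
l(u, c) = -18*u (l(u, c) = u*(-18) = -18*u)
-l(C(-16, -6*1), 133) = -(-18)*(-(-96)) = -(-18)*(-16*(-6)) = -(-18)*96 = -1*(-1728) = 1728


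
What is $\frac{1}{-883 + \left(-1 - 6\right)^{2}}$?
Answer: $- \frac{1}{834} \approx -0.001199$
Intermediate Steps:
$\frac{1}{-883 + \left(-1 - 6\right)^{2}} = \frac{1}{-883 + \left(-7\right)^{2}} = \frac{1}{-883 + 49} = \frac{1}{-834} = - \frac{1}{834}$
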